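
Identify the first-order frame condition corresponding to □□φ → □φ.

Density

Suppose □□φ→□φ is valid. Take Rxy and set V(φ)={w : xR²w}. Then □□φ at x, so □φ at x, so φ at y, i.e. ∃z(Rxz∧Rzy).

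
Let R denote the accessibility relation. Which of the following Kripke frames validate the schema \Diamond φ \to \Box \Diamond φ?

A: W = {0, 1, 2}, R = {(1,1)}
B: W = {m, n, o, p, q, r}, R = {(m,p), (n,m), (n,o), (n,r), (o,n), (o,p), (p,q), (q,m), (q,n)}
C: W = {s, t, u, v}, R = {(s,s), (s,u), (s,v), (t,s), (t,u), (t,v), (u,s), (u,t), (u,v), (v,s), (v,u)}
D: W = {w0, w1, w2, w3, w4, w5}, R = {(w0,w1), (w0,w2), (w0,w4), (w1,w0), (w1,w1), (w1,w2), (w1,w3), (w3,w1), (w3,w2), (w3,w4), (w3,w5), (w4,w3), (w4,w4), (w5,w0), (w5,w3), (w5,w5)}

Frame correspondent (Sahlqvist): \forall x \forall y \forall z (Rxy \wedge Rxz \to Ryz) — i.e. the Euclidean property.
A: satisfies the condition.
B: fails — Rmp and Rmp but not Rpp.
C: fails — Rsv and Rsv but not Rvv.
D: fails — Rw0w4 and Rw0w1 but not Rw4w1.

A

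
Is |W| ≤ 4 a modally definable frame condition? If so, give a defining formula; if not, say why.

No

If a class were modally definable it would be closed under disjoint unions (Goldblatt–Thomason).
Any modal formula valid on each of 5 disjoint one-world frames is valid on their disjoint union (validity is preserved under disjoint unions). Each one-world frame has |W|=1≤4, but the union has |W|=5.
So the class is not modally definable.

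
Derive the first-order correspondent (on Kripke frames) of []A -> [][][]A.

This is a Sahlqvist (Geach-type) schema ◇^0□^1A → □^3◇^0A.
Minimal-valuation argument: fix x; take any y with xR^0y and any z with xR^3z. Set V(A) to the set of worlds R-reachable from y in exactly 1 step. Then □^1A holds at y, so the antecedent holds at x; validity forces ◇^0A at z, giving a w with zR^0w and yR^1w.
First-order correspondent: forall x forall z (x R^3 z -> exists w (xRw & z = w)).

forall x forall z (x R^3 z -> exists w (xRw & z = w))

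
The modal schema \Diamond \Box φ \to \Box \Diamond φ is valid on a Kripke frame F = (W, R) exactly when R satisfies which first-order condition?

convergence

Suppose ◇□φ→□◇φ is valid. Take Rxy, Rxz and set V(φ)={w : Ryw}. Then □φ at y so ◇□φ at x, so □◇φ at x, so ◇φ at z, giving w with Rzw and Ryw.
Conversely, on a frame with convergence the schema holds at every world under every valuation.
Frame condition: \forall x \forall y \forall z (Rxy \wedge Rxz \to \exists w (Ryw \wedge Rzw)).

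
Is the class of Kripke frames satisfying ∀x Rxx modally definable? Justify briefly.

The condition is reflexivity. A defining modal formula is □r → r.
Suppose □r→r is valid. At any x set V(r)={w : Rxw}. Then □r holds at x, so r holds at x, i.e. Rxx.

Yes — defined by □r → r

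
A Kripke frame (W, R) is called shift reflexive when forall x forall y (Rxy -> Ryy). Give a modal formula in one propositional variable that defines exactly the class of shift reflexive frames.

This is shift-reflexivity; the standard corresponding axiom is T□: □(□s → s).
Suppose □(□s→s) is valid. Take Rxy and set V(s)={w : Ryw}. Then at y, □s holds; since □(□s→s) at x, □s→s at y, so s at y, i.e. Ryy.

□(□s → s)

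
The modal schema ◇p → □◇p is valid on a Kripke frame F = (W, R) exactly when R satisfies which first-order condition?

Suppose ◇p→□◇p is valid. Take Rxy, Rxz and set V(p)={y}. Then ◇p at x, so □◇p at x, so ◇p at z, so some w with Rzw has p; w=y, i.e. Rzy. By symmetry of the argument, Ryz.
Conversely, on a frame with the Euclidean property the schema holds at every world under every valuation.
So the correspondent is the Euclidean property.

The Euclidean property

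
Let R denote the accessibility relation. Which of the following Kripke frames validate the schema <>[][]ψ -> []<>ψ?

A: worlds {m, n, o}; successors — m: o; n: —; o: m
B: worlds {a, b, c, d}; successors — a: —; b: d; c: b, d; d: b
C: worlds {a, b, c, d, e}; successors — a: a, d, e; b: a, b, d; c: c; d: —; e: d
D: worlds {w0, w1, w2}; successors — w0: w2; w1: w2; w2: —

This is the axiom for a generalized confluence (Geach) condition; its first-order frame correspondent is forall x forall y forall z ((xRy & xRz) -> exists w (y R^2 w & zRw)).
A: fails — mRo, mRo but no w with oR²w and oRw.
B: fails — bRd, bRd but no w with dR²w and dRw.
C: fails — aRa, aRd but no w with aR²w and dRw.
D: fails — w0Rw2, w0Rw2 but no w with w2R²w and w2Rw.
Valid on no frame.

none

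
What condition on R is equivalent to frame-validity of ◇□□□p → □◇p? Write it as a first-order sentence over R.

This is a Sahlqvist (Geach-type) schema ◇^1□^3p → □^1◇^1p.
First-order correspondent: ∀x ∀y ∀z ((xRy ∧ xRz) → ∃w (yR³w ∧ zRw)).

∀x ∀y ∀z ((xRy ∧ xRz) → ∃w (yR³w ∧ zRw))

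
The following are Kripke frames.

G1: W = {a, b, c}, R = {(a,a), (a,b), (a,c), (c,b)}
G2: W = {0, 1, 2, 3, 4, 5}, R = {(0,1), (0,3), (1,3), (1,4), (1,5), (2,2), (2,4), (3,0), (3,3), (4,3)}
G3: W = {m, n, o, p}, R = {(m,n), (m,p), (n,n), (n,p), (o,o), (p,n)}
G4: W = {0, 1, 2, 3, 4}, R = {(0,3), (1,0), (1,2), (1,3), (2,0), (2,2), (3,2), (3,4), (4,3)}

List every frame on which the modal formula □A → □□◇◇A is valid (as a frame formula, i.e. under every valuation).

G3

This is the axiom for a generalized confluence (Geach) condition; its first-order frame correspondent is ∀x ∀z (xR²z → ∃w (xRw ∧ zR²w)).
G1: fails — aR²b but no w with aRw and bR²w.
G2: fails — 0R²5 but no w with 0Rw and 5R²w.
G3: satisfies the condition.
G4: fails — 0R²4 but no w with 0Rw and 4R²w.
Valid on: G3.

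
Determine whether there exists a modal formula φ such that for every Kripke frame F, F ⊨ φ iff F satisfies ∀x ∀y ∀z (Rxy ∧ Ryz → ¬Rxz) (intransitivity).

No — not modally definable

If a class were modally definable it would be closed under surjective bounded morphisms (Goldblatt–Thomason).
The 7-cycle (worlds 0,1,2,3,4,5,6 with 0→1→2→3→4→5→6→0) is intransitive. Mapping every world to a single reflexive point • is a surjective bounded morphism; the reflexive point is not intransitive (R••∧R•• but R••).
Hence intransitivity is not modally definable.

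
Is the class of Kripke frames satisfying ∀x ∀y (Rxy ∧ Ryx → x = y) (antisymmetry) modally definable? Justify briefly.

Modal frame validity is preserved under surjective bounded morphisms.
The 6-cycle (worlds 0,1,2,3,4,5 with 0→1→2→3→4→5→0) is antisymmetric. Sending even-indexed worlds to a and odd-indexed worlds to b is a surjective bounded morphism onto the two-world frame with a↔b, which is not antisymmetric.
So the class is not modally definable.

No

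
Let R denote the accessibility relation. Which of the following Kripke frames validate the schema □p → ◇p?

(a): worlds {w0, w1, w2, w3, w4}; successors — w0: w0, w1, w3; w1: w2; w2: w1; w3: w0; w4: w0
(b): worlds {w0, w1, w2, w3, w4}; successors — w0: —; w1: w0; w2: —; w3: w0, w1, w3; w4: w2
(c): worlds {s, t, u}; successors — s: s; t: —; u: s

(a)

This is the axiom for seriality; its first-order frame correspondent is ∀x ∃y Rxy.
(a): satisfies the condition.
(b): fails — world w0 has no successor.
(c): fails — world t has no successor.
Valid on: (a).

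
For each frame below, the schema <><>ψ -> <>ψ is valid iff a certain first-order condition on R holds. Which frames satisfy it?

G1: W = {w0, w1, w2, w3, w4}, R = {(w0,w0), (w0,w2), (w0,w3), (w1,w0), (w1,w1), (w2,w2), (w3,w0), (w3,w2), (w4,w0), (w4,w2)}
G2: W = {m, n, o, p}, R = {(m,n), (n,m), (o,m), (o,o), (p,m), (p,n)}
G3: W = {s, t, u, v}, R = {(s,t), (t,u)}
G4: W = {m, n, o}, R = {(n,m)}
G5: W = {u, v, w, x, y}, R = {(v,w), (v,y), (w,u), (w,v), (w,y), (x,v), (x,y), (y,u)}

G4

Frame correspondent (Sahlqvist): forall x forall y forall z (Rxy & Ryz -> Rxz) — i.e. transitivity.
G1: fails — Rw1w0 and Rw0w2 but not Rw1w2.
G2: fails — Rom and Rmn but not Ron.
G3: fails — Rst and Rtu but not Rsu.
G4: condition met.
G5: fails — Rvw and Rwu but not Rvu.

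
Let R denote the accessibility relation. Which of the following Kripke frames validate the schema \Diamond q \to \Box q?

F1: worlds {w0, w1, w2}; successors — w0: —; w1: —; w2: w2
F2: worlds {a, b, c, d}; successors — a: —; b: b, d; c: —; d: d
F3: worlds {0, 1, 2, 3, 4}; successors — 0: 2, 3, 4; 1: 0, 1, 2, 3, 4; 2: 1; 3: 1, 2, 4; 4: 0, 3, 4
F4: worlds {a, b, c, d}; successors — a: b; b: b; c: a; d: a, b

F1

This is the axiom for partial functionality; its first-order frame correspondent is \forall x \forall y \forall z (Rxy \wedge Rxz \to y = z).
F1: condition met.
F2: fails — b sees both b and d.
F3: fails — 0 sees both 2 and 3.
F4: fails — d sees both a and b.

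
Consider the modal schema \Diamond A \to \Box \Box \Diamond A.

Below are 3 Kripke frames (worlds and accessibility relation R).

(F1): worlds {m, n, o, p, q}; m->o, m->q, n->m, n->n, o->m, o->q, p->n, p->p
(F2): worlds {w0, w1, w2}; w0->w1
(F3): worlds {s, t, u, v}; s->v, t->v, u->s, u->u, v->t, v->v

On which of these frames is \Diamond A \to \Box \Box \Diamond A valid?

(F2)

The schema corresponds to a generalized confluence (Geach) condition: \forall x \forall y \forall z ((xRy \wedge x R^2 z) \to \exists w (y = w \wedge zRw)).
(F1): fails — mRo, mR²q but no w with o=w and qRw.
(F2): satisfies the condition.
(F3): fails — uRs, uR²s but no w with s=w and sRw.
Valid on: (F2).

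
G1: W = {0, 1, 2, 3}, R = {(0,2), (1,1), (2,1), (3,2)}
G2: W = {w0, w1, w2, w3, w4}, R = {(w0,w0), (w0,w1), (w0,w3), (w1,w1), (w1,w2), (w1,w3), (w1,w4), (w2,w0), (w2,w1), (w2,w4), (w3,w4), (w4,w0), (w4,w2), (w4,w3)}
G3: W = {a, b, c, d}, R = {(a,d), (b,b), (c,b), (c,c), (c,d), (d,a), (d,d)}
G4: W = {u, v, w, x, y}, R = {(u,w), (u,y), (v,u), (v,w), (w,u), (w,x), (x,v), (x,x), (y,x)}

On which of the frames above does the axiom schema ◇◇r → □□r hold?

Frame correspondent (Sahlqvist): ∀x ∀y ∀z ((xR²y ∧ xR²z) → ∃w (y = w ∧ z = w)) — i.e. a generalized confluence (Geach) condition.
G1: ✓.
G2: fails — w0R²w0, w0R²w1 but w0 ≠ w1.
G3: fails — aR²a, aR²d but a ≠ d.
G4: fails — uR²u, uR²x but u ≠ x.

G1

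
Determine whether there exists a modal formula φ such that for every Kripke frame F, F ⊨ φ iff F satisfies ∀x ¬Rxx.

No

If a class were modally definable it would be closed under surjective bounded morphisms (Goldblatt–Thomason).
The 4-cycle (worlds s,t,u,v with s→t→u→v→s) is irreflexive, and the map sending every world to a single reflexive point • is a surjective bounded morphism (forth: every edge maps to (•,•); back: every world has a successor). So any modal formula valid on the 4-cycle is also valid on the reflexive point, which is not irreflexive.
Hence irreflexivity is not modally definable.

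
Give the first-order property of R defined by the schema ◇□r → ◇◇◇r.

∀x ∀y (xRy → ∃w (yRw ∧ xR³w))

This is a Sahlqvist (Geach-type) schema ◇^1□^1r → □^0◇^3r.
Minimal-valuation argument: fix x; take any y with xR^1y and any z with xR^0z. Set V(r) to the set of worlds R-reachable from y in exactly 1 step. Then □^1r holds at y, so the antecedent holds at x; validity forces ◇^3r at z, giving a w with zR^3w and yR^1w.
First-order correspondent: ∀x ∀y (xRy → ∃w (yRw ∧ xR³w)).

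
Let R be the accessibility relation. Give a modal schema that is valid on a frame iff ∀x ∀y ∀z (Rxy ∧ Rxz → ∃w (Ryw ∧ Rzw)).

A defining formula is ◇□ψ → □◇ψ (the .2 axiom).
Suppose ◇□ψ→□◇ψ is valid. Take Rxy, Rxz and set V(ψ)={w : Ryw}. Then □ψ at y so ◇□ψ at x, so □◇ψ at x, so ◇ψ at z, giving w with Rzw and Ryw.

◇□ψ → □◇ψ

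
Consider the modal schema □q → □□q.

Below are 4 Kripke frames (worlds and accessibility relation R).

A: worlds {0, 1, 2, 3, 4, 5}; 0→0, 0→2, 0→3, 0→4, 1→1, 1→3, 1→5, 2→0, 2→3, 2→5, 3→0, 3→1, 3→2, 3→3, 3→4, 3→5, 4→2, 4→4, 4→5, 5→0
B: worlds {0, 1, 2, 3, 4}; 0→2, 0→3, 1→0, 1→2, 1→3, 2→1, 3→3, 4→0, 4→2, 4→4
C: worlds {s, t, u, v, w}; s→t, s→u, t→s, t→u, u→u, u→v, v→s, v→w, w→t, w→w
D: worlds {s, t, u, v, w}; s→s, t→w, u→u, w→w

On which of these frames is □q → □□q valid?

This is the axiom for transitivity; its first-order frame correspondent is ∀x ∀y ∀z (Rxy ∧ Ryz → Rxz).
A: fails — R20 and R04 but not R24.
B: fails — R02 and R21 but not R01.
C: fails — Ruv and Rvw but not Ruw.
D: ✓.

D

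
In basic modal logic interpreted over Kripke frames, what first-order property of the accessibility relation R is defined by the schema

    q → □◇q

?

Suppose q→□◇q is valid. Take Rxy and set V(q)={x}. Then q at x, so □◇q at x, so ◇q at y, so some z with Ryz has q; z=x, i.e. Ryx.

symmetry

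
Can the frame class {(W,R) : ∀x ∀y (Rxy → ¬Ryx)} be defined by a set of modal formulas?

If a class were modally definable it would be closed under surjective bounded morphisms (Goldblatt–Thomason).
The 5-cycle (worlds a,b,c,d,e with a→b→c→d→e→a) is asymmetric. Mapping every world to a single reflexive point • is a surjective bounded morphism, and the reflexive point is not asymmetric (R•• but asymmetry requires ¬R••).
Hence asymmetry is not modally definable.

Not definable by any modal formula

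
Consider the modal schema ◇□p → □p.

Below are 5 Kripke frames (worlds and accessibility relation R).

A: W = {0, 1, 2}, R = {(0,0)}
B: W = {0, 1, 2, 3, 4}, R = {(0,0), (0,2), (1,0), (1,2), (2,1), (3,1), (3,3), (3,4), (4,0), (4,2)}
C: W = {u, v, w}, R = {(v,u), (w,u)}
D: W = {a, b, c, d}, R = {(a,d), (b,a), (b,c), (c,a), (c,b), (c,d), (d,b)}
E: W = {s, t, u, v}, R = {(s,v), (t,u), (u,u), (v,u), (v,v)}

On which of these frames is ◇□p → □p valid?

A

The schema corresponds to the Euclidean property: ∀x ∀y ∀z (Rxy ∧ Rxz → Ryz).
A: ✓.
B: fails — R02 and R00 but not R20.
C: fails — Rvu and Rvu but not Ruu.
D: fails — Rad and Rad but not Rdd.
E: fails — Rvu and Rvv but not Ruv.
Valid on: A.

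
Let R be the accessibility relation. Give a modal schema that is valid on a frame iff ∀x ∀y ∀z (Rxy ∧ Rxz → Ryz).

◇r → □◇r

This is the Euclidean property; the standard corresponding axiom is 5: ◇r → □◇r.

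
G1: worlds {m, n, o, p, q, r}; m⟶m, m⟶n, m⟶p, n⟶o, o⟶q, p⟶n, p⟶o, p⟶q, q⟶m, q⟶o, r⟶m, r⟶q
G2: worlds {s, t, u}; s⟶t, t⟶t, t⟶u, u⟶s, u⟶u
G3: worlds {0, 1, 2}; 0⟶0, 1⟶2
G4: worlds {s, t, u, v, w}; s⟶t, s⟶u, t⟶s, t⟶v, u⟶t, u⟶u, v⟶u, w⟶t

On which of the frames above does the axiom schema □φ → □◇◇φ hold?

G2

Frame correspondent (Sahlqvist): ∀x ∀z (xRz → ∃w (xRw ∧ zR²w)) — i.e. a generalized confluence (Geach) condition.
G1: fails — mRn but no w with mRw and nR²w.
G2: condition met.
G3: fails — 1R2 but no w with 1Rw and 2R²w.
G4: fails — tRv but no w* with tRw* and vR²w*.
Valid on: G2.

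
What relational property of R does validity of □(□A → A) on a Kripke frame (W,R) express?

This schema is the T□ axiom.
It corresponds to shift-reflexivity: ∀x ∀y (Rxy → Ryy).

shift-reflexivity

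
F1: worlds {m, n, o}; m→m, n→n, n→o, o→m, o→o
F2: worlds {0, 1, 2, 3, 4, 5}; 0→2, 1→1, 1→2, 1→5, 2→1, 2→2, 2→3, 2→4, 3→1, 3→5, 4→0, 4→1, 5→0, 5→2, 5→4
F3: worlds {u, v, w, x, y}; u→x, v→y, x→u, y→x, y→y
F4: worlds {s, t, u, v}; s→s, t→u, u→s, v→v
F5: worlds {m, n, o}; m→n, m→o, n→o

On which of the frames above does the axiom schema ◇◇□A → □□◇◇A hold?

This is the axiom for a generalized confluence (Geach) condition; its first-order frame correspondent is ∀x ∀y ∀z ((xR²y ∧ xR²z) → ∃w (yRw ∧ zR²w)).
F1: fails — nR²n, nR²m but no w with nRw and mR²w.
F2: ✓.
F3: fails — uR²u, uR²u but no t with uRt and uR²t.
F4: ✓.
F5: fails — mR²o, mR²o but no w with oRw and oR²w.

F2, F4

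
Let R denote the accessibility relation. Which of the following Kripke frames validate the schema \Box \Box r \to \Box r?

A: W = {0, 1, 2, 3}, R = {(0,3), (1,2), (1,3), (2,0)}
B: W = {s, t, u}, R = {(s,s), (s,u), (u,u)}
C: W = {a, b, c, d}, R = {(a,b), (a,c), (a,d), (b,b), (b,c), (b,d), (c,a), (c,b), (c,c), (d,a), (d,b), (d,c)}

The schema corresponds to density: \forall x \forall y (Rxy \to \exists z (Rxz \wedge Rzy)).
A: fails — R12 but no z with R1z and Rz2.
B: ✓.
C: ✓.

B, C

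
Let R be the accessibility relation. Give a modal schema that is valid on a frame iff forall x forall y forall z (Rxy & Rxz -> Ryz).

◇ψ → □◇ψ

This is the Euclidean property; the standard corresponding axiom is 5: ◇ψ → □◇ψ.
Suppose ◇ψ→□◇ψ is valid. Take Rxy, Rxz and set V(ψ)={y}. Then ◇ψ at x, so □◇ψ at x, so ◇ψ at z, so some w with Rzw has ψ; w=y, i.e. Rzy. By symmetry of the argument, Ryz.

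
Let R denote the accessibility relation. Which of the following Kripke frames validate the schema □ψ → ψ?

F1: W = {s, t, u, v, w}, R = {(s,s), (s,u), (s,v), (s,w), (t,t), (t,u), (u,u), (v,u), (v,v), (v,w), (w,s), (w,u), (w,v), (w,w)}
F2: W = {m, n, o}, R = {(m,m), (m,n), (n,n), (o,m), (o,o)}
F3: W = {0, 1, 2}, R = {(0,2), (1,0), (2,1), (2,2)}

F1, F2

The schema corresponds to reflexivity: ∀x Rxx.
F1: holds.
F2: holds.
F3: fails — world 0 does not see itself.
Valid on: F1, F2.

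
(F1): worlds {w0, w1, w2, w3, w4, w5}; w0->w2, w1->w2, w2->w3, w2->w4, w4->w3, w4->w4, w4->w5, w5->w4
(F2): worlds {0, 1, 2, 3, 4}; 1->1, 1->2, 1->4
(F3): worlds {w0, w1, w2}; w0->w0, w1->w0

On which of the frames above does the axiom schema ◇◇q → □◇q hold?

(F3)

Frame correspondent (Sahlqvist): ∀x ∀y ∀z ((xR²y ∧ xRz) → ∃w (y = w ∧ zRw)) — i.e. a generalized confluence (Geach) condition.
(F1): fails — w2R²w3, w2Rw3 but no w with w3=w and w3Rw.
(F2): fails — 1R²1, 1R2 but no w with 1=w and 2Rw.
(F3): condition met.
Valid on: (F3).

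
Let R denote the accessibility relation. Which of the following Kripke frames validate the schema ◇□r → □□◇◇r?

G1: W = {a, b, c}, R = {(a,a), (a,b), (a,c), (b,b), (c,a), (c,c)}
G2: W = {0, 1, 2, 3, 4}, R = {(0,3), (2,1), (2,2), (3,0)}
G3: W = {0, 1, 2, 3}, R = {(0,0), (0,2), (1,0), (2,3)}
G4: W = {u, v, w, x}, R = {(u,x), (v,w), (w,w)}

This is the axiom for a generalized confluence (Geach) condition; its first-order frame correspondent is ∀x ∀y ∀z ((xRy ∧ xR²z) → ∃w (yRw ∧ zR²w)).
G1: fails — aRc, aR²b but no w with cRw and bR²w.
G2: fails — 2R1, 2R²1 but no w with 1Rw and 1R²w.
G3: fails — 0R0, 0R²2 but no w with 0Rw and 2R²w.
G4: satisfies the condition.
Valid on: G4.

G4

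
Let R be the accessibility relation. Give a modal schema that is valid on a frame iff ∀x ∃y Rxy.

A defining formula is □ψ → ◇ψ (the D axiom).
Suppose □ψ→◇ψ is valid. At any x set V(ψ)=W. Then □ψ at x, so ◇ψ at x, so x has a successor.

□ψ → ◇ψ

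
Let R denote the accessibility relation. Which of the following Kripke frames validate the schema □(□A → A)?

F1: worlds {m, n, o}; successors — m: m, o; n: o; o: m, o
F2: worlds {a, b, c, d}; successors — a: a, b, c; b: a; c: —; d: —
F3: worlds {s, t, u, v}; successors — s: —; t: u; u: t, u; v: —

This is the axiom for shift-reflexivity; its first-order frame correspondent is ∀x ∀y (Rxy → Ryy).
F1: ✓.
F2: fails — Rac but not Rcc.
F3: fails — Rut but not Rtt.
Valid on: F1.

F1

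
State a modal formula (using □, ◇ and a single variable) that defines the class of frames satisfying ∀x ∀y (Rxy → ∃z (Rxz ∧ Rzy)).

This is density; the standard corresponding axiom is C4: □□p → □p.
Suppose □□p→□p is valid. Take Rxy and set V(p)={w : xR²w}. Then □□p at x, so □p at x, so p at y, i.e. ∃z(Rxz∧Rzy).

□□p → □p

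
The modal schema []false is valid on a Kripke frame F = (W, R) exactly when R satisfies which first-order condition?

emptiness of R: forall x forall y ~Rxy

This schema is the Ver axiom.
Its frame correspondent is emptiness of R — forall x forall y ~Rxy.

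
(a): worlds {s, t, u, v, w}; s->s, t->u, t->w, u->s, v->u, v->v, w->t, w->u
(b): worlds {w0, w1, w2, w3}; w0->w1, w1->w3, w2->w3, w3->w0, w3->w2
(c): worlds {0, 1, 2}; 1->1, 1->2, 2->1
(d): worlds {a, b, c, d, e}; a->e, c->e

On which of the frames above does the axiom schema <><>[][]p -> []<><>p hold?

(a), (c), (d)

The schema corresponds to a generalized confluence (Geach) condition: forall x forall y forall z ((x R^2 y & xRz) -> exists w (y R^2 w & z R^2 w)).
(a): condition met.
(b): fails — w0R²w3, w0Rw1 but no w with w3R²w and w1R²w.
(c): condition met.
(d): condition met.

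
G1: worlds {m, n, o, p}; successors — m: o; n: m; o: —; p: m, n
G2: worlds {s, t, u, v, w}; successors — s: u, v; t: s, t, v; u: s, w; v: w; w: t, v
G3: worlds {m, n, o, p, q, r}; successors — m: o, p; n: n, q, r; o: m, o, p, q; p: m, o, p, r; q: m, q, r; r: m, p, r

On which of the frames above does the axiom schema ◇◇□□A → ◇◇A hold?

This is the axiom for a generalized confluence (Geach) condition; its first-order frame correspondent is ∀x ∀y (xR²y → ∃w (yR²w ∧ xR²w)).
G1: fails — nR²o but no w with oR²w and nR²w.
G2: satisfies the condition.
G3: satisfies the condition.
Valid on: G2, G3.

G2, G3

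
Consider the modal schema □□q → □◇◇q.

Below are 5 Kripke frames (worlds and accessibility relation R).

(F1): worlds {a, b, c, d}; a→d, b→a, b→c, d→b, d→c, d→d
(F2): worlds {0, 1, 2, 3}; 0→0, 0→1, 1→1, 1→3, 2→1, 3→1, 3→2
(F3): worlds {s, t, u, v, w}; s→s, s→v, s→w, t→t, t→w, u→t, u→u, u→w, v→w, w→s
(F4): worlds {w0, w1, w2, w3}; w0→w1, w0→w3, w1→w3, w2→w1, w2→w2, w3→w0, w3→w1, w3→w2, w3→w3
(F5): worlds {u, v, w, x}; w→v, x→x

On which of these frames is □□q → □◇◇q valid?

This is the axiom for a generalized confluence (Geach) condition; its first-order frame correspondent is ∀x ∀z (xRz → ∃w (xR²w ∧ zR²w)).
(F1): fails — bRc but no w with bR²w and cR²w.
(F2): holds.
(F3): holds.
(F4): holds.
(F5): fails — wRv but no t with wR²t and vR²t.
Valid on: (F2), (F3), (F4).

(F2), (F3), (F4)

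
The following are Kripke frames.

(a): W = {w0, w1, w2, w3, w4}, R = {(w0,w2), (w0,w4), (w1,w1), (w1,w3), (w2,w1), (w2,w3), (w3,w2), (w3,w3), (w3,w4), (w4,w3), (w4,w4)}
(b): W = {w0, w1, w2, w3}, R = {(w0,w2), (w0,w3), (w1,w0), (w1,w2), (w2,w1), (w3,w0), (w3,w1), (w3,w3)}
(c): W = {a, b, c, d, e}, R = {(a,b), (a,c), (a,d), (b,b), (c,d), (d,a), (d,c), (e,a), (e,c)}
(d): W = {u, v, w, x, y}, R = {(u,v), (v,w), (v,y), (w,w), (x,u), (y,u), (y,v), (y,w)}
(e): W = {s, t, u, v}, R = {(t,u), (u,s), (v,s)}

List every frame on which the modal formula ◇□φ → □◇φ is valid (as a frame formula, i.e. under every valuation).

This is the axiom for convergence; its first-order frame correspondent is ∀x ∀y ∀z (Rxy ∧ Rxz → ∃w (Ryw ∧ Rzw)).
(a): holds.
(b): fails — Rw1w2 and Rw1w0 but w2 and w0 have no common successor.
(c): fails — Rab and Rac but b and c have no common successor.
(d): fails — Ryw and Ryu but w and u have no common successor.
(e): fails — Rus and Rus but s and s have no common successor.

(a)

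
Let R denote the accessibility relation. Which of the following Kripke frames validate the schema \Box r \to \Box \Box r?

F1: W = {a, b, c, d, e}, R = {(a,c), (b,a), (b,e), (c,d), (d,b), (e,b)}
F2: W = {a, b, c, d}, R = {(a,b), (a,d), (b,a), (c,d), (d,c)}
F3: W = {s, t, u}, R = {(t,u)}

The schema corresponds to transitivity: \forall x \forall y \forall z (Rxy \wedge Ryz \to Rxz).
F1: fails — Reb and Rba but not Rea.
F2: fails — Rcd and Rdc but not Rcc.
F3: condition met.

F3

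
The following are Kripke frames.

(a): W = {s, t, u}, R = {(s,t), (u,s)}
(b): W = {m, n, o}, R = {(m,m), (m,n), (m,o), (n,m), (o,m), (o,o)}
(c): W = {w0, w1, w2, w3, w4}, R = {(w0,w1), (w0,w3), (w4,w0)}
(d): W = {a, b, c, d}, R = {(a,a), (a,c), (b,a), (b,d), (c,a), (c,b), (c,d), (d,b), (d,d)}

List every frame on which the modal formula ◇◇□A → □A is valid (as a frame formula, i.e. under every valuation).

none

The schema corresponds to a generalized confluence (Geach) condition: ∀x ∀y ∀z ((xR²y ∧ xRz) → ∃w (yRw ∧ z = w)).
(a): fails — uR²t, uRs but no w with tRw and s=w.
(b): fails — mR²n, mRn but no w with nRw and n=w.
(c): fails — w4R²w1, w4Rw0 but no w with w1Rw and w0=w.
(d): fails — aR²b, aRc but no w with bRw and c=w.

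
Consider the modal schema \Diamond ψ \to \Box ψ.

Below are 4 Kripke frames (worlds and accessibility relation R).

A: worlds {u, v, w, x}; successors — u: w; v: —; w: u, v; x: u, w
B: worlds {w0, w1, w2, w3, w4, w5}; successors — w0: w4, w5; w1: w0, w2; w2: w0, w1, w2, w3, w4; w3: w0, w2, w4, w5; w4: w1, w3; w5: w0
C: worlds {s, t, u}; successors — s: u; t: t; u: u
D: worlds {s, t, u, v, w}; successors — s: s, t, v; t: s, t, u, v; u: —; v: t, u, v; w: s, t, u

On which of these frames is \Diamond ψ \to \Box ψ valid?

C

This is the axiom for partial functionality; its first-order frame correspondent is \forall x \forall y \forall z (Rxy \wedge Rxz \to y = z).
A: fails — w sees both u and v.
B: fails — w0 sees both w4 and w5.
C: satisfies the condition.
D: fails — s sees both s and t.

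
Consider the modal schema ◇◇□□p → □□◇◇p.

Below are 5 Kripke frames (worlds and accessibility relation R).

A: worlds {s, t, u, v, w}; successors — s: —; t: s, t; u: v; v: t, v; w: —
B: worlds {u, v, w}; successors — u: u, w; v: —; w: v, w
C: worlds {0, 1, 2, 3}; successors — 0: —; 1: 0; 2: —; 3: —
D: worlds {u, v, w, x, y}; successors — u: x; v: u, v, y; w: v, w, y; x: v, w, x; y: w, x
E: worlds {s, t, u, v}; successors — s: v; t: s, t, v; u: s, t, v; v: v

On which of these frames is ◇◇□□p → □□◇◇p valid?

The schema corresponds to a generalized confluence (Geach) condition: ∀x ∀y ∀z ((xR²y ∧ xR²z) → ∃w (yR²w ∧ zR²w)).
A: fails — tR²s, tR²s but no w* with sR²w* and sR²w*.
B: fails — uR²u, uR²v but no t with uR²t and vR²t.
C: ✓.
D: ✓.
E: ✓.
Valid on: C, D, E.

C, D, E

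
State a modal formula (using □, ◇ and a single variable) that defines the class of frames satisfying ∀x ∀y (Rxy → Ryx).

A defining formula is q → □◇q (the B axiom).
Suppose q→□◇q is valid. Take Rxy and set V(q)={x}. Then q at x, so □◇q at x, so ◇q at y, so some z with Ryz has q; z=x, i.e. Ryx.

q → □◇q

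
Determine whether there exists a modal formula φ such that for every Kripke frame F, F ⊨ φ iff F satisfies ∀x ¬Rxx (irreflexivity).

If a class were modally definable it would be closed under surjective bounded morphisms (Goldblatt–Thomason).
The 4-cycle (worlds w0,w1,w2,w3 with w0→w1→w2→w3→w0) is irreflexive, and the map sending every world to a single reflexive point • is a surjective bounded morphism (forth: every edge maps to (•,•); back: every world has a successor). So any modal formula valid on the 4-cycle is also valid on the reflexive point, which is not irreflexive.
So no modal formula (or set of formulas) defines exactly the irreflexive frames.

Not modally definable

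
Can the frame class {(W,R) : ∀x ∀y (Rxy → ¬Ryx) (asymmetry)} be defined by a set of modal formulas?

Not definable by any modal formula

Any modally definable frame class is closed under surjective bounded morphisms.
The 5-cycle (worlds 0,1,2,3,4 with 0→1→2→3→4→0) is asymmetric. Mapping every world to a single reflexive point • is a surjective bounded morphism, and the reflexive point is not asymmetric (R•• but asymmetry requires ¬R••).
So the class is not modally definable.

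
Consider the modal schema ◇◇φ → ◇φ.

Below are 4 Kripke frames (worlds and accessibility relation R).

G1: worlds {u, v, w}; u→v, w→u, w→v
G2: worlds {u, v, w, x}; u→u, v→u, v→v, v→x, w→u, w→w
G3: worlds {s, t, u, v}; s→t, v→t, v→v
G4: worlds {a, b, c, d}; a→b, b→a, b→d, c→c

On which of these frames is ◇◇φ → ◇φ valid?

Frame correspondent (Sahlqvist): ∀x ∀y ∀z (Rxy ∧ Ryz → Rxz) — i.e. transitivity.
G1: ✓.
G2: ✓.
G3: ✓.
G4: fails — Rab and Rba but not Raa.

G1, G2, G3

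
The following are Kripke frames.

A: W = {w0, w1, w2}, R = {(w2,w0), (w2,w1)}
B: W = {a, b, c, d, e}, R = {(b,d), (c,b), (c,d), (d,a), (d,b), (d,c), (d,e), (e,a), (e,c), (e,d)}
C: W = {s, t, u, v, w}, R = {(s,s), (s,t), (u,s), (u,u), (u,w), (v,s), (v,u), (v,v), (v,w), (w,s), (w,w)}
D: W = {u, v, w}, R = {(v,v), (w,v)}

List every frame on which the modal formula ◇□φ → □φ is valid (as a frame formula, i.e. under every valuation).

Frame correspondent (Sahlqvist): ∀x ∀y ∀z (Rxy ∧ Rxz → Ryz) — i.e. the Euclidean property.
A: fails — Rw2w0 and Rw2w0 but not Rw0w0.
B: fails — Rbd and Rbd but not Rdd.
C: fails — Rst and Rss but not Rts.
D: holds.
Valid on: D.

D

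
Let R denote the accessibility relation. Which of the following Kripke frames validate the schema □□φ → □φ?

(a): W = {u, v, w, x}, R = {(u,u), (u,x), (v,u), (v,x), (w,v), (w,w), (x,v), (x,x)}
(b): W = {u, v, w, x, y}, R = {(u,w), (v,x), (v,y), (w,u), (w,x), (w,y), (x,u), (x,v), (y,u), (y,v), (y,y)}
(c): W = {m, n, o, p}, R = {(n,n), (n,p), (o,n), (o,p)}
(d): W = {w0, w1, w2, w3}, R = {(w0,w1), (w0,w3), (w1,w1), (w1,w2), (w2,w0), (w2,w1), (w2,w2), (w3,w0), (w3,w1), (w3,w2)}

Frame correspondent (Sahlqvist): ∀x ∀y (Rxy → ∃z (Rxz ∧ Rzy)) — i.e. density.
(a): condition met.
(b): fails — Ruw but no z with Ruz and Rzw.
(c): condition met.
(d): fails — Rw0w3 but no z with Rw0z and Rzw3.
Valid on: (a), (c).

(a), (c)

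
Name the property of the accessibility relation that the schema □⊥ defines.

□⊥ is valid iff no world has any successor (otherwise □⊥ fails at any world with one).

emptiness of R: ∀x ∀y ¬Rxy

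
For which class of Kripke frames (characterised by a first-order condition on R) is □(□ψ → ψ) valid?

shift-reflexivity

Suppose □(□ψ→ψ) is valid. Take Rxy and set V(ψ)={w : Ryw}. Then at y, □ψ holds; since □(□ψ→ψ) at x, □ψ→ψ at y, so ψ at y, i.e. Ryy.
Conversely, any frame satisfying ∀x ∀y (Rxy → Ryy) validates the schema.
Frame condition: ∀x ∀y (Rxy → Ryy).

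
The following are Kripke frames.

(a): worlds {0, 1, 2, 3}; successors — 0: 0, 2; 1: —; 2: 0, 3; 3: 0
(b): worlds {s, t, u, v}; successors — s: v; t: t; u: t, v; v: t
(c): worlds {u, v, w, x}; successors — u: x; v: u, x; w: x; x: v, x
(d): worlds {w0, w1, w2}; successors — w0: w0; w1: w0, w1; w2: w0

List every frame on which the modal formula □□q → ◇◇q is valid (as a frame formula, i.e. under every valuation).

This is the axiom for a generalized confluence (Geach) condition; its first-order frame correspondent is ∀x ∃w (xR²w ∧ xR²w).
(a): fails — at 1 but no w with 1R²w and 1R²w.
(b): holds.
(c): holds.
(d): holds.

(b), (c), (d)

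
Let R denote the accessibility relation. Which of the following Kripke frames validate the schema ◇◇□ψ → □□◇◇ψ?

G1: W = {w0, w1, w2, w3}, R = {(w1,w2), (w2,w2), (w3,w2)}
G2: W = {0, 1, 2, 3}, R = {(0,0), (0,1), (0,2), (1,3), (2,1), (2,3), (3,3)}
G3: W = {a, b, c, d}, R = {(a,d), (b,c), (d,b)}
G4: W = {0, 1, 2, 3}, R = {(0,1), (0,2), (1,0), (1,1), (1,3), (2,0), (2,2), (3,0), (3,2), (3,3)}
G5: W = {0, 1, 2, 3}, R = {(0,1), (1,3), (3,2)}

G1, G4

This is the axiom for a generalized confluence (Geach) condition; its first-order frame correspondent is ∀x ∀y ∀z ((xR²y ∧ xR²z) → ∃w (yRw ∧ zR²w)).
G1: condition met.
G2: fails — 0R²0, 0R²1 but no w with 0Rw and 1R²w.
G3: fails — aR²b, aR²b but no w with bRw and bR²w.
G4: condition met.
G5: fails — 0R²3, 0R²3 but no w with 3Rw and 3R²w.
Valid on: G1, G4.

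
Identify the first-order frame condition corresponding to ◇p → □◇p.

the Euclidean property: ∀x ∀y ∀z (Rxy ∧ Rxz → Ryz)

This schema is the 5 axiom.
Its frame correspondent is the Euclidean property — ∀x ∀y ∀z (Rxy ∧ Rxz → Ryz).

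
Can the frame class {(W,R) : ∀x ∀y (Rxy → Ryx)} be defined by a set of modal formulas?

The condition is symmetry. A defining modal formula is r → □◇r.
Suppose r→□◇r is valid. Take Rxy and set V(r)={x}. Then r at x, so □◇r at x, so ◇r at y, so some z with Ryz has r; z=x, i.e. Ryx.

Yes, by r → □◇r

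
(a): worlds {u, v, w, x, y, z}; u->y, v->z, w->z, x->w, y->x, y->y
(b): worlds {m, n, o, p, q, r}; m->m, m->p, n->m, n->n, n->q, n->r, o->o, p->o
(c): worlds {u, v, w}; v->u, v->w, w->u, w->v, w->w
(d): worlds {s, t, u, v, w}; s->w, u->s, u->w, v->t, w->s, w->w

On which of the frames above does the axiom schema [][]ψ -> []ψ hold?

Frame correspondent (Sahlqvist): forall x forall y (Rxy -> exists z (Rxz & Rzy)) — i.e. density.
(a): fails — Rxw but no t with Rxt and Rtw.
(b): condition met.
(c): condition met.
(d): fails — Rvt but no z with Rvz and Rzt.

(b), (c)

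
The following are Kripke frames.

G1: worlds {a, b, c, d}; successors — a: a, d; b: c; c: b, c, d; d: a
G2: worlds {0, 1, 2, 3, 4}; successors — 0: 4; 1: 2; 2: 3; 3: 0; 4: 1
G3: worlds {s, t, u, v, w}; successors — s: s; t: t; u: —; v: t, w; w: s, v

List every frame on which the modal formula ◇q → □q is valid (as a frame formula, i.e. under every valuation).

This is the axiom for partial functionality; its first-order frame correspondent is ∀x ∀y ∀z (Rxy ∧ Rxz → y = z).
G1: fails — a sees both a and d.
G2: condition met.
G3: fails — v sees both t and w.
Valid on: G2.

G2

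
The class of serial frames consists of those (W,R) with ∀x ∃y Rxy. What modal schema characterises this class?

□q → ◇q

This is seriality; the standard corresponding axiom is D: □q → ◇q.
Suppose □q→◇q is valid. At any x set V(q)=W. Then □q at x, so ◇q at x, so x has a successor.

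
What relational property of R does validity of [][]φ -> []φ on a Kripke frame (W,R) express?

Density

Suppose □□φ→□φ is valid. Take Rxy and set V(φ)={w : xR²w}. Then □□φ at x, so □φ at x, so φ at y, i.e. ∃z(Rxz∧Rzy).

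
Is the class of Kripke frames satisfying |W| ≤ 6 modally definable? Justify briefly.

Any modally definable frame class is closed under disjoint unions.
Any modal formula valid on each of 7 disjoint one-world frames is valid on their disjoint union (validity is preserved under disjoint unions). Each one-world frame has |W|=1≤6, but the union has |W|=7.
So no modal formula (or set of formulas) defines exactly the |W|≤6 frames.

Not definable by any modal formula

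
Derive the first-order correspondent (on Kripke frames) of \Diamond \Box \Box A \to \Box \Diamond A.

This is a Sahlqvist (Geach-type) schema ◇^1□^2A → □^1◇^1A.
First-order correspondent: \forall x \forall y \forall z ((xRy \wedge xRz) \to \exists w (y R^2 w \wedge zRw)).

\forall x \forall y \forall z ((xRy \wedge xRz) \to \exists w (y R^2 w \wedge zRw))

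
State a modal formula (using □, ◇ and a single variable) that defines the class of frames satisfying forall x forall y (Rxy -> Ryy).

The condition is shift-reflexivity. The T□ schema □(□s → s) defines it.
Suppose □(□s→s) is valid. Take Rxy and set V(s)={w : Ryw}. Then at y, □s holds; since □(□s→s) at x, □s→s at y, so s at y, i.e. Ryy.

□(□s → s)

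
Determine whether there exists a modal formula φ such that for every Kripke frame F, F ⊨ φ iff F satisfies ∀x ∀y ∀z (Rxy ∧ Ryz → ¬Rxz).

Modal frame validity is preserved under surjective bounded morphisms.
The 3-cycle (worlds w0,w1,w2 with w0→w1→w2→w0) is intransitive. Mapping every world to a single reflexive point • is a surjective bounded morphism; the reflexive point is not intransitive (R••∧R•• but R••).
So the class is not modally definable.

No — not modally definable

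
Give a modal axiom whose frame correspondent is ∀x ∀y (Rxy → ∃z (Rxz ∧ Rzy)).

□□r → □r

This is density; the standard corresponding axiom is C4: □□r → □r.
Suppose □□r→□r is valid. Take Rxy and set V(r)={w : xR²w}. Then □□r at x, so □r at x, so r at y, i.e. ∃z(Rxz∧Rzy).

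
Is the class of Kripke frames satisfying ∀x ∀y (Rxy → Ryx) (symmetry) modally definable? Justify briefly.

Yes: it is symmetry, defined by the B schema q → □◇q.
Suppose q→□◇q is valid. Take Rxy and set V(q)={x}. Then q at x, so □◇q at x, so ◇q at y, so some z with Ryz has q; z=x, i.e. Ryx.

Definable; q → □◇q defines it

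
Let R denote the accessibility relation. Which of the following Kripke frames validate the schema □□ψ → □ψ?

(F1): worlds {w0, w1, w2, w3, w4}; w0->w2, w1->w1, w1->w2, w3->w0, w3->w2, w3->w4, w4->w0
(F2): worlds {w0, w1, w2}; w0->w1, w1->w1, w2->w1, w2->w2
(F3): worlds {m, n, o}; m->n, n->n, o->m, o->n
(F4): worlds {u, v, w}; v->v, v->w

(F2), (F4)

The schema corresponds to density: ∀x ∀y (Rxy → ∃z (Rxz ∧ Rzy)).
(F1): fails — Rw4w0 but no z with Rw4z and Rzw0.
(F2): holds.
(F3): fails — Rom but no z with Roz and Rzm.
(F4): holds.
Valid on: (F2), (F4).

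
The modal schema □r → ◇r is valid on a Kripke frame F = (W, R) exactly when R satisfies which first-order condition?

This is the D axiom.
Its frame correspondent is seriality — ∀x ∃y Rxy.

Seriality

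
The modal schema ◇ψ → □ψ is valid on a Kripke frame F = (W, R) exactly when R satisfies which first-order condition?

Suppose ◇ψ→□ψ is valid. Take Rxy, Rxz and set V(ψ)={y}. Then ◇ψ at x, so □ψ at x, so ψ at z, i.e. z=y.

partial functionality: ∀x ∀y ∀z (Rxy ∧ Rxz → y = z)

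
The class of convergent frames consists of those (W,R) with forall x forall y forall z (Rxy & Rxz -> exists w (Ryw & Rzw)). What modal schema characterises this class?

◇□r → □◇r

This is convergence; the standard corresponding axiom is .2: ◇□r → □◇r.
Suppose ◇□r→□◇r is valid. Take Rxy, Rxz and set V(r)={w : Ryw}. Then □r at y so ◇□r at x, so □◇r at x, so ◇r at z, giving w with Rzw and Ryw.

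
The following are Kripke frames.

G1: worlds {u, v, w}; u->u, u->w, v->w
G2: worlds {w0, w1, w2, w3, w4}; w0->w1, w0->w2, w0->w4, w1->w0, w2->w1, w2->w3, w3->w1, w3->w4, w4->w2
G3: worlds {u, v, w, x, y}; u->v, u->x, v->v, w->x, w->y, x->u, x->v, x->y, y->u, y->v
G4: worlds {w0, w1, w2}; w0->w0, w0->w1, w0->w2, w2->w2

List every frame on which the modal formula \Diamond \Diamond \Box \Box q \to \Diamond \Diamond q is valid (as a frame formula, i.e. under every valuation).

G3

Frame correspondent (Sahlqvist): \forall x \forall y (x R^2 y \to \exists w (y R^2 w \wedge x R^2 w)) — i.e. a generalized confluence (Geach) condition.
G1: fails — uR²w but no t with wR²t and uR²t.
G2: fails — w4R²w3 but no w with w3R²w and w4R²w.
G3: satisfies the condition.
G4: fails — w0R²w1 but no w with w1R²w and w0R²w.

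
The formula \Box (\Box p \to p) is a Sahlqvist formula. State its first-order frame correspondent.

shift-reflexivity

Suppose □(□p→p) is valid. Take Rxy and set V(p)={w : Ryw}. Then at y, □p holds; since □(□p→p) at x, □p→p at y, so p at y, i.e. Ryy.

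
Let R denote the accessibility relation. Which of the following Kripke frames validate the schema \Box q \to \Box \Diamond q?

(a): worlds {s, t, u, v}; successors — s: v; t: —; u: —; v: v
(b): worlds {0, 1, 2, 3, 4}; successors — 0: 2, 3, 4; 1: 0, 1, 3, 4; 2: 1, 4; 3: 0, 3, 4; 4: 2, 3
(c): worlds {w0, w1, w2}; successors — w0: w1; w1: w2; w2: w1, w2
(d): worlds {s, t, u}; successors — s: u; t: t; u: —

The schema corresponds to a generalized confluence (Geach) condition: \forall x \forall z (xRz \to \exists w (xRw \wedge zRw)).
(a): holds.
(b): fails — 2R4 but no w with 2Rw and 4Rw.
(c): fails — w0Rw1 but no w with w0Rw and w1Rw.
(d): fails — sRu but no w with sRw and uRw.
Valid on: (a).

(a)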